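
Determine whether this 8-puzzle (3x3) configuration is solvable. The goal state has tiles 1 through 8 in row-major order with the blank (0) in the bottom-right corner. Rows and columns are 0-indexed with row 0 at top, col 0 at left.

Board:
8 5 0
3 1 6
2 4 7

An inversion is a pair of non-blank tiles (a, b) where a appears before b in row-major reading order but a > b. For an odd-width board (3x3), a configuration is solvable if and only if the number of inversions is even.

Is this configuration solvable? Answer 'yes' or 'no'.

Answer: no

Derivation:
Inversions (pairs i<j in row-major order where tile[i] > tile[j] > 0): 15
15 is odd, so the puzzle is not solvable.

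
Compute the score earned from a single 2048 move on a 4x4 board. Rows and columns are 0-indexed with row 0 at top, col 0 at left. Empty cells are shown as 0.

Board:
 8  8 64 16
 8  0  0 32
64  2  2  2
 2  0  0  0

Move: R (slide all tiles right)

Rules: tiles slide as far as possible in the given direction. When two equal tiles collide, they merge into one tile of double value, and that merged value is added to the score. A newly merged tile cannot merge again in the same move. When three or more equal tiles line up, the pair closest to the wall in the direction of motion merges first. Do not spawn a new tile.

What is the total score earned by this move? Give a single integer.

Answer: 20

Derivation:
Slide right:
row 0: [8, 8, 64, 16] -> [0, 16, 64, 16]  score +16 (running 16)
row 1: [8, 0, 0, 32] -> [0, 0, 8, 32]  score +0 (running 16)
row 2: [64, 2, 2, 2] -> [0, 64, 2, 4]  score +4 (running 20)
row 3: [2, 0, 0, 0] -> [0, 0, 0, 2]  score +0 (running 20)
Board after move:
 0 16 64 16
 0  0  8 32
 0 64  2  4
 0  0  0  2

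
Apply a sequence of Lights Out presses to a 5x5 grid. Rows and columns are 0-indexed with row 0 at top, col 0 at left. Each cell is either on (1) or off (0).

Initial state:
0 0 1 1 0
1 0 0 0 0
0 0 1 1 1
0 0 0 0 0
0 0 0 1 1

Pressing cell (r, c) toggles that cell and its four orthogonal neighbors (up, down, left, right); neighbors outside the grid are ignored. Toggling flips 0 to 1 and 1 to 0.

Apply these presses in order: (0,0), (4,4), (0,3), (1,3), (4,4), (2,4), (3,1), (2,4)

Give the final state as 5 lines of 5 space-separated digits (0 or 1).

After press 1 at (0,0):
1 1 1 1 0
0 0 0 0 0
0 0 1 1 1
0 0 0 0 0
0 0 0 1 1

After press 2 at (4,4):
1 1 1 1 0
0 0 0 0 0
0 0 1 1 1
0 0 0 0 1
0 0 0 0 0

After press 3 at (0,3):
1 1 0 0 1
0 0 0 1 0
0 0 1 1 1
0 0 0 0 1
0 0 0 0 0

After press 4 at (1,3):
1 1 0 1 1
0 0 1 0 1
0 0 1 0 1
0 0 0 0 1
0 0 0 0 0

After press 5 at (4,4):
1 1 0 1 1
0 0 1 0 1
0 0 1 0 1
0 0 0 0 0
0 0 0 1 1

After press 6 at (2,4):
1 1 0 1 1
0 0 1 0 0
0 0 1 1 0
0 0 0 0 1
0 0 0 1 1

After press 7 at (3,1):
1 1 0 1 1
0 0 1 0 0
0 1 1 1 0
1 1 1 0 1
0 1 0 1 1

After press 8 at (2,4):
1 1 0 1 1
0 0 1 0 1
0 1 1 0 1
1 1 1 0 0
0 1 0 1 1

Answer: 1 1 0 1 1
0 0 1 0 1
0 1 1 0 1
1 1 1 0 0
0 1 0 1 1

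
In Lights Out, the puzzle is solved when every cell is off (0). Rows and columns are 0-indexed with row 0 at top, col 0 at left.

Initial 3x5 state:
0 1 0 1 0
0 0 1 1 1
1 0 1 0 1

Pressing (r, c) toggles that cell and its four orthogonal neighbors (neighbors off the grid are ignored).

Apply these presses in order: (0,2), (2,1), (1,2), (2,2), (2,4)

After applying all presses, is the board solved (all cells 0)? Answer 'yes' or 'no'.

After press 1 at (0,2):
0 0 1 0 0
0 0 0 1 1
1 0 1 0 1

After press 2 at (2,1):
0 0 1 0 0
0 1 0 1 1
0 1 0 0 1

After press 3 at (1,2):
0 0 0 0 0
0 0 1 0 1
0 1 1 0 1

After press 4 at (2,2):
0 0 0 0 0
0 0 0 0 1
0 0 0 1 1

After press 5 at (2,4):
0 0 0 0 0
0 0 0 0 0
0 0 0 0 0

Lights still on: 0

Answer: yes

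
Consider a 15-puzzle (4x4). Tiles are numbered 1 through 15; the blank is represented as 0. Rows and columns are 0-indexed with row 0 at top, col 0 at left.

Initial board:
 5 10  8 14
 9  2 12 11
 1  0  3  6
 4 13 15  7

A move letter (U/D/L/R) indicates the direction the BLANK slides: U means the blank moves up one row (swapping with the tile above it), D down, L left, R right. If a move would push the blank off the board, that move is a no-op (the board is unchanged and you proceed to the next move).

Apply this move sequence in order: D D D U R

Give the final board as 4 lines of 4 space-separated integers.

After move 1 (D):
 5 10  8 14
 9  2 12 11
 1 13  3  6
 4  0 15  7

After move 2 (D):
 5 10  8 14
 9  2 12 11
 1 13  3  6
 4  0 15  7

After move 3 (D):
 5 10  8 14
 9  2 12 11
 1 13  3  6
 4  0 15  7

After move 4 (U):
 5 10  8 14
 9  2 12 11
 1  0  3  6
 4 13 15  7

After move 5 (R):
 5 10  8 14
 9  2 12 11
 1  3  0  6
 4 13 15  7

Answer:  5 10  8 14
 9  2 12 11
 1  3  0  6
 4 13 15  7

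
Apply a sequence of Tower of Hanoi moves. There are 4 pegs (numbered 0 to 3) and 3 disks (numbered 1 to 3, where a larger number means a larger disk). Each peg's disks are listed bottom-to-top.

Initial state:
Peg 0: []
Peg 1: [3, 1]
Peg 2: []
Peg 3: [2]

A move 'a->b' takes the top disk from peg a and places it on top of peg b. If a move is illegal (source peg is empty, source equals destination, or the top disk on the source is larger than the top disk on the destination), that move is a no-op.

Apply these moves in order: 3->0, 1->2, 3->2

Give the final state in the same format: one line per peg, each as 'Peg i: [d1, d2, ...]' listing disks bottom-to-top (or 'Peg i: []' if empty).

After move 1 (3->0):
Peg 0: [2]
Peg 1: [3, 1]
Peg 2: []
Peg 3: []

After move 2 (1->2):
Peg 0: [2]
Peg 1: [3]
Peg 2: [1]
Peg 3: []

After move 3 (3->2):
Peg 0: [2]
Peg 1: [3]
Peg 2: [1]
Peg 3: []

Answer: Peg 0: [2]
Peg 1: [3]
Peg 2: [1]
Peg 3: []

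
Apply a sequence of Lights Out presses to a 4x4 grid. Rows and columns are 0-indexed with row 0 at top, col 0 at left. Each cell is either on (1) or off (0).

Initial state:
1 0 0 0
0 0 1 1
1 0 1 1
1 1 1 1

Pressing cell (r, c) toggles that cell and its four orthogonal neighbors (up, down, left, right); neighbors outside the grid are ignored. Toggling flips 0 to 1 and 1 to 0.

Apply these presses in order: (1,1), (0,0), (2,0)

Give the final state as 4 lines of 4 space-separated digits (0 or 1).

After press 1 at (1,1):
1 1 0 0
1 1 0 1
1 1 1 1
1 1 1 1

After press 2 at (0,0):
0 0 0 0
0 1 0 1
1 1 1 1
1 1 1 1

After press 3 at (2,0):
0 0 0 0
1 1 0 1
0 0 1 1
0 1 1 1

Answer: 0 0 0 0
1 1 0 1
0 0 1 1
0 1 1 1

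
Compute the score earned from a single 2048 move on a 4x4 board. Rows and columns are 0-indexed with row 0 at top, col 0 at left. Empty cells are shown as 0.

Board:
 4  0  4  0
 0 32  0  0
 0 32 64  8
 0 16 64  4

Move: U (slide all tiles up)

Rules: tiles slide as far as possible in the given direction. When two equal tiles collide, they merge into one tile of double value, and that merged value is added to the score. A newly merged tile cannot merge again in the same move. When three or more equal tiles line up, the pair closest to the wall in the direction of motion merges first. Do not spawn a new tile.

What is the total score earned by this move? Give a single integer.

Slide up:
col 0: [4, 0, 0, 0] -> [4, 0, 0, 0]  score +0 (running 0)
col 1: [0, 32, 32, 16] -> [64, 16, 0, 0]  score +64 (running 64)
col 2: [4, 0, 64, 64] -> [4, 128, 0, 0]  score +128 (running 192)
col 3: [0, 0, 8, 4] -> [8, 4, 0, 0]  score +0 (running 192)
Board after move:
  4  64   4   8
  0  16 128   4
  0   0   0   0
  0   0   0   0

Answer: 192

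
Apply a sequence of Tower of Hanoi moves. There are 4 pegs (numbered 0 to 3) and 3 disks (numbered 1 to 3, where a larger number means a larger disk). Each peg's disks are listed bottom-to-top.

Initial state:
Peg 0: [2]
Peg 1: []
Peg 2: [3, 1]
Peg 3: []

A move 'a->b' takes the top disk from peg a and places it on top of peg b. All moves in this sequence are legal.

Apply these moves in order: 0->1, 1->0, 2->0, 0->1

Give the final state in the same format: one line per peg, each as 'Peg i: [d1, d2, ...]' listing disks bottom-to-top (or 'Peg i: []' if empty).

Answer: Peg 0: [2]
Peg 1: [1]
Peg 2: [3]
Peg 3: []

Derivation:
After move 1 (0->1):
Peg 0: []
Peg 1: [2]
Peg 2: [3, 1]
Peg 3: []

After move 2 (1->0):
Peg 0: [2]
Peg 1: []
Peg 2: [3, 1]
Peg 3: []

After move 3 (2->0):
Peg 0: [2, 1]
Peg 1: []
Peg 2: [3]
Peg 3: []

After move 4 (0->1):
Peg 0: [2]
Peg 1: [1]
Peg 2: [3]
Peg 3: []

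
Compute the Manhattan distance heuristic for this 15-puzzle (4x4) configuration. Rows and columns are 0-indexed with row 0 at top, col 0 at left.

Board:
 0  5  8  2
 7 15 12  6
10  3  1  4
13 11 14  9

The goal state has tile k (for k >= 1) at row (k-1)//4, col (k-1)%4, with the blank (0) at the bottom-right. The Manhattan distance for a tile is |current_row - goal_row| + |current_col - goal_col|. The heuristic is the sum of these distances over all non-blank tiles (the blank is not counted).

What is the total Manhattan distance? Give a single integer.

Answer: 32

Derivation:
Tile 5: at (0,1), goal (1,0), distance |0-1|+|1-0| = 2
Tile 8: at (0,2), goal (1,3), distance |0-1|+|2-3| = 2
Tile 2: at (0,3), goal (0,1), distance |0-0|+|3-1| = 2
Tile 7: at (1,0), goal (1,2), distance |1-1|+|0-2| = 2
Tile 15: at (1,1), goal (3,2), distance |1-3|+|1-2| = 3
Tile 12: at (1,2), goal (2,3), distance |1-2|+|2-3| = 2
Tile 6: at (1,3), goal (1,1), distance |1-1|+|3-1| = 2
Tile 10: at (2,0), goal (2,1), distance |2-2|+|0-1| = 1
Tile 3: at (2,1), goal (0,2), distance |2-0|+|1-2| = 3
Tile 1: at (2,2), goal (0,0), distance |2-0|+|2-0| = 4
Tile 4: at (2,3), goal (0,3), distance |2-0|+|3-3| = 2
Tile 13: at (3,0), goal (3,0), distance |3-3|+|0-0| = 0
Tile 11: at (3,1), goal (2,2), distance |3-2|+|1-2| = 2
Tile 14: at (3,2), goal (3,1), distance |3-3|+|2-1| = 1
Tile 9: at (3,3), goal (2,0), distance |3-2|+|3-0| = 4
Sum: 2 + 2 + 2 + 2 + 3 + 2 + 2 + 1 + 3 + 4 + 2 + 0 + 2 + 1 + 4 = 32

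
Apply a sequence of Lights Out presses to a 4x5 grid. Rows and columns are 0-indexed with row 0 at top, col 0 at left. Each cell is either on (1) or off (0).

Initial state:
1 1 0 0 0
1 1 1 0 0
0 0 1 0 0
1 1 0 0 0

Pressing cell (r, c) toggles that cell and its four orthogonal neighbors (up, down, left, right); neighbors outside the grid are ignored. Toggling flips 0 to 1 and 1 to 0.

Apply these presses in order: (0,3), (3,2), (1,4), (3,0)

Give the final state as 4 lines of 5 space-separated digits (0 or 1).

After press 1 at (0,3):
1 1 1 1 1
1 1 1 1 0
0 0 1 0 0
1 1 0 0 0

After press 2 at (3,2):
1 1 1 1 1
1 1 1 1 0
0 0 0 0 0
1 0 1 1 0

After press 3 at (1,4):
1 1 1 1 0
1 1 1 0 1
0 0 0 0 1
1 0 1 1 0

After press 4 at (3,0):
1 1 1 1 0
1 1 1 0 1
1 0 0 0 1
0 1 1 1 0

Answer: 1 1 1 1 0
1 1 1 0 1
1 0 0 0 1
0 1 1 1 0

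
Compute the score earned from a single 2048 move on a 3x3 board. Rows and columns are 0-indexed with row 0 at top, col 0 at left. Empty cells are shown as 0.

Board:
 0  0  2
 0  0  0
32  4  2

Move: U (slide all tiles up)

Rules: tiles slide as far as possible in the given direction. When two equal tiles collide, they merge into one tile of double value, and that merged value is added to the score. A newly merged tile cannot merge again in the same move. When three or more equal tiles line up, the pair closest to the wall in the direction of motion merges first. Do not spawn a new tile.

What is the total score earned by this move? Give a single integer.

Slide up:
col 0: [0, 0, 32] -> [32, 0, 0]  score +0 (running 0)
col 1: [0, 0, 4] -> [4, 0, 0]  score +0 (running 0)
col 2: [2, 0, 2] -> [4, 0, 0]  score +4 (running 4)
Board after move:
32  4  4
 0  0  0
 0  0  0

Answer: 4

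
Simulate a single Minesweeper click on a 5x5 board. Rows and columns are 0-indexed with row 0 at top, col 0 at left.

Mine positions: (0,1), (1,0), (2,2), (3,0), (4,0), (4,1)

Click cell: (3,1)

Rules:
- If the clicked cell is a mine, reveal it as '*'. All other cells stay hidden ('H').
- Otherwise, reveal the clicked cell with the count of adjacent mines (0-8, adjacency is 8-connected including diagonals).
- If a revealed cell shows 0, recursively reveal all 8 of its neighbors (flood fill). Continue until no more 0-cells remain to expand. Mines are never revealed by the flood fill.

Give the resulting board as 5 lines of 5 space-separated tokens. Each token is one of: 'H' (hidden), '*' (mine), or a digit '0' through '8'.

H H H H H
H H H H H
H H H H H
H 4 H H H
H H H H H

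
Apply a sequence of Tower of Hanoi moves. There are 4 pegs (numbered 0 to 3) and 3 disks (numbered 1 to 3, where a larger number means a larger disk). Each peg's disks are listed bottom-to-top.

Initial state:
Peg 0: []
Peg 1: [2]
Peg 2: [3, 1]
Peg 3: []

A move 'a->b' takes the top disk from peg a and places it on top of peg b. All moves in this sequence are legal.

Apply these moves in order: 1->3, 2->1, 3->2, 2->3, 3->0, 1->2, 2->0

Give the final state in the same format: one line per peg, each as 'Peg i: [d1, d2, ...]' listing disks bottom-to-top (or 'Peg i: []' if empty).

Answer: Peg 0: [2, 1]
Peg 1: []
Peg 2: [3]
Peg 3: []

Derivation:
After move 1 (1->3):
Peg 0: []
Peg 1: []
Peg 2: [3, 1]
Peg 3: [2]

After move 2 (2->1):
Peg 0: []
Peg 1: [1]
Peg 2: [3]
Peg 3: [2]

After move 3 (3->2):
Peg 0: []
Peg 1: [1]
Peg 2: [3, 2]
Peg 3: []

After move 4 (2->3):
Peg 0: []
Peg 1: [1]
Peg 2: [3]
Peg 3: [2]

After move 5 (3->0):
Peg 0: [2]
Peg 1: [1]
Peg 2: [3]
Peg 3: []

After move 6 (1->2):
Peg 0: [2]
Peg 1: []
Peg 2: [3, 1]
Peg 3: []

After move 7 (2->0):
Peg 0: [2, 1]
Peg 1: []
Peg 2: [3]
Peg 3: []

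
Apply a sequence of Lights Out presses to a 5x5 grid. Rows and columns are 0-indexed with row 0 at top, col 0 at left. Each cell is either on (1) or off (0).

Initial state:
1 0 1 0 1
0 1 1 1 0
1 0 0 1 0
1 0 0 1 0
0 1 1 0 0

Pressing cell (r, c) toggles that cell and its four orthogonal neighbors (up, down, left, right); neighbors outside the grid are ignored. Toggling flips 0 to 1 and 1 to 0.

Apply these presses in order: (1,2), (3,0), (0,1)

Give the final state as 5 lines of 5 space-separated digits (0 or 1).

After press 1 at (1,2):
1 0 0 0 1
0 0 0 0 0
1 0 1 1 0
1 0 0 1 0
0 1 1 0 0

After press 2 at (3,0):
1 0 0 0 1
0 0 0 0 0
0 0 1 1 0
0 1 0 1 0
1 1 1 0 0

After press 3 at (0,1):
0 1 1 0 1
0 1 0 0 0
0 0 1 1 0
0 1 0 1 0
1 1 1 0 0

Answer: 0 1 1 0 1
0 1 0 0 0
0 0 1 1 0
0 1 0 1 0
1 1 1 0 0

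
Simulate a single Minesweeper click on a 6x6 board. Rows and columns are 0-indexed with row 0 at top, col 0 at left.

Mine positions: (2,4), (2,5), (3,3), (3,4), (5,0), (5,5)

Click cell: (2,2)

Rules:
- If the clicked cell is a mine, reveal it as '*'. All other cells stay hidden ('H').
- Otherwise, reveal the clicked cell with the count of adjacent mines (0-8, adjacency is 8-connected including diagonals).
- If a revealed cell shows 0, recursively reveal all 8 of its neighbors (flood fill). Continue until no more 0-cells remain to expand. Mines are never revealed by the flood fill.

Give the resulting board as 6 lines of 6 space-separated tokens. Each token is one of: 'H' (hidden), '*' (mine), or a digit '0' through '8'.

H H H H H H
H H H H H H
H H 1 H H H
H H H H H H
H H H H H H
H H H H H H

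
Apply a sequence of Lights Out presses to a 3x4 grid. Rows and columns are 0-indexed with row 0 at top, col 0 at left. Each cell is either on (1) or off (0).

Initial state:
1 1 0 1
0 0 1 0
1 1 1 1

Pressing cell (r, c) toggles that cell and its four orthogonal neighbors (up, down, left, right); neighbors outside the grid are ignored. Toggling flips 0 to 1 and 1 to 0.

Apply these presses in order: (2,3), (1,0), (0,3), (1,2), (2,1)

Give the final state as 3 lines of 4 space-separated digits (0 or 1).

After press 1 at (2,3):
1 1 0 1
0 0 1 1
1 1 0 0

After press 2 at (1,0):
0 1 0 1
1 1 1 1
0 1 0 0

After press 3 at (0,3):
0 1 1 0
1 1 1 0
0 1 0 0

After press 4 at (1,2):
0 1 0 0
1 0 0 1
0 1 1 0

After press 5 at (2,1):
0 1 0 0
1 1 0 1
1 0 0 0

Answer: 0 1 0 0
1 1 0 1
1 0 0 0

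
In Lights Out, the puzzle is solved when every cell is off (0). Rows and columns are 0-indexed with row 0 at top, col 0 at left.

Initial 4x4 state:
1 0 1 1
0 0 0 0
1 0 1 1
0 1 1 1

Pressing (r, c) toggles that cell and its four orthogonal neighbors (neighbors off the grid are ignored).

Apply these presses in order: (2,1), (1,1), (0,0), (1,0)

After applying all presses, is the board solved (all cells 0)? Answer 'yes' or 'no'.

After press 1 at (2,1):
1 0 1 1
0 1 0 0
0 1 0 1
0 0 1 1

After press 2 at (1,1):
1 1 1 1
1 0 1 0
0 0 0 1
0 0 1 1

After press 3 at (0,0):
0 0 1 1
0 0 1 0
0 0 0 1
0 0 1 1

After press 4 at (1,0):
1 0 1 1
1 1 1 0
1 0 0 1
0 0 1 1

Lights still on: 10

Answer: no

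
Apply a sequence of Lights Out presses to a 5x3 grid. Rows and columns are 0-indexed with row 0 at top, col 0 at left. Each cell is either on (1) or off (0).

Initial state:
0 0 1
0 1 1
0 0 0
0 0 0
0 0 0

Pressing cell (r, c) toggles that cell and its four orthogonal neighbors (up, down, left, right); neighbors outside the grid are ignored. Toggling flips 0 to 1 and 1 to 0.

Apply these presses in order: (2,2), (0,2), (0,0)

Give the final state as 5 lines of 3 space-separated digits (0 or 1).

After press 1 at (2,2):
0 0 1
0 1 0
0 1 1
0 0 1
0 0 0

After press 2 at (0,2):
0 1 0
0 1 1
0 1 1
0 0 1
0 0 0

After press 3 at (0,0):
1 0 0
1 1 1
0 1 1
0 0 1
0 0 0

Answer: 1 0 0
1 1 1
0 1 1
0 0 1
0 0 0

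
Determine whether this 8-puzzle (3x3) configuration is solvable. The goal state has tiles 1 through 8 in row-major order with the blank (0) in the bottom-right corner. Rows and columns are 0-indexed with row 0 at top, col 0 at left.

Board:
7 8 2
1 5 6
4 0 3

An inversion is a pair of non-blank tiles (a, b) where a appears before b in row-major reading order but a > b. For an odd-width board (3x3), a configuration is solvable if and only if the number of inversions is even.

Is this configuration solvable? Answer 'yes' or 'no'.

Answer: yes

Derivation:
Inversions (pairs i<j in row-major order where tile[i] > tile[j] > 0): 18
18 is even, so the puzzle is solvable.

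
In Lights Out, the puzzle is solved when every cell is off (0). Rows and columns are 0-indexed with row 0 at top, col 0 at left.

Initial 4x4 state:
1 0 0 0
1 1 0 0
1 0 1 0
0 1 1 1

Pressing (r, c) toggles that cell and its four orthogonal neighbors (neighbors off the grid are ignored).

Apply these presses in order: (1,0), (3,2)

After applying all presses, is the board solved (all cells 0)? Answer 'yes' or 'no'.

Answer: yes

Derivation:
After press 1 at (1,0):
0 0 0 0
0 0 0 0
0 0 1 0
0 1 1 1

After press 2 at (3,2):
0 0 0 0
0 0 0 0
0 0 0 0
0 0 0 0

Lights still on: 0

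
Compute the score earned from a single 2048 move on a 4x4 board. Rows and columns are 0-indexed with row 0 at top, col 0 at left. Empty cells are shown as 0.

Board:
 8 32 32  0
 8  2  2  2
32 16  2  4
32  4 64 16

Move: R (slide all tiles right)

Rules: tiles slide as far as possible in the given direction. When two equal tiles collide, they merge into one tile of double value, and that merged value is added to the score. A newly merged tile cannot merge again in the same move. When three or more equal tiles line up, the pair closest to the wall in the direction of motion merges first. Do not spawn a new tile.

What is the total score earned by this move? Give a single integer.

Slide right:
row 0: [8, 32, 32, 0] -> [0, 0, 8, 64]  score +64 (running 64)
row 1: [8, 2, 2, 2] -> [0, 8, 2, 4]  score +4 (running 68)
row 2: [32, 16, 2, 4] -> [32, 16, 2, 4]  score +0 (running 68)
row 3: [32, 4, 64, 16] -> [32, 4, 64, 16]  score +0 (running 68)
Board after move:
 0  0  8 64
 0  8  2  4
32 16  2  4
32  4 64 16

Answer: 68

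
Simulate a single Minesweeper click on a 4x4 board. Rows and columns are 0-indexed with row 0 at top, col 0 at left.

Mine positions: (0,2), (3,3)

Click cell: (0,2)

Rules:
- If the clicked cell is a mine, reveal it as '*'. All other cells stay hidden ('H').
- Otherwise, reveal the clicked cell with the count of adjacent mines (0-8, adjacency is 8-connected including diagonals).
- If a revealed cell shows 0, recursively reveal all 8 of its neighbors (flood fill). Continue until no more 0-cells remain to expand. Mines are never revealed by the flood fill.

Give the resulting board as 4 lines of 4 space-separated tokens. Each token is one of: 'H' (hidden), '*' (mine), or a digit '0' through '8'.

H H * H
H H H H
H H H H
H H H H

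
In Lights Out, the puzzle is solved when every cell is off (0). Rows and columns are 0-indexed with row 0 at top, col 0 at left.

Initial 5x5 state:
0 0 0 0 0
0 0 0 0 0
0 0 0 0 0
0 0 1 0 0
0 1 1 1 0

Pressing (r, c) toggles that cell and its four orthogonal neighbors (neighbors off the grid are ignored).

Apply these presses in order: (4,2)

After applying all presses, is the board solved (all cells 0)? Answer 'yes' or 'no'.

After press 1 at (4,2):
0 0 0 0 0
0 0 0 0 0
0 0 0 0 0
0 0 0 0 0
0 0 0 0 0

Lights still on: 0

Answer: yes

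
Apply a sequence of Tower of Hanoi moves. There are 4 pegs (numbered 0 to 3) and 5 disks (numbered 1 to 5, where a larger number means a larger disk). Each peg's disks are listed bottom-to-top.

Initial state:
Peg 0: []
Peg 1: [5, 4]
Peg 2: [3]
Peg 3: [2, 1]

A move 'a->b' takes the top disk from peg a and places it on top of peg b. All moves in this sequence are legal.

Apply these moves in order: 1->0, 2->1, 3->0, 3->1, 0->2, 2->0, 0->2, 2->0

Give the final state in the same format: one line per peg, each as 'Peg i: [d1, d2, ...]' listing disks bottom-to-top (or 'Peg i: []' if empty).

Answer: Peg 0: [4, 1]
Peg 1: [5, 3, 2]
Peg 2: []
Peg 3: []

Derivation:
After move 1 (1->0):
Peg 0: [4]
Peg 1: [5]
Peg 2: [3]
Peg 3: [2, 1]

After move 2 (2->1):
Peg 0: [4]
Peg 1: [5, 3]
Peg 2: []
Peg 3: [2, 1]

After move 3 (3->0):
Peg 0: [4, 1]
Peg 1: [5, 3]
Peg 2: []
Peg 3: [2]

After move 4 (3->1):
Peg 0: [4, 1]
Peg 1: [5, 3, 2]
Peg 2: []
Peg 3: []

After move 5 (0->2):
Peg 0: [4]
Peg 1: [5, 3, 2]
Peg 2: [1]
Peg 3: []

After move 6 (2->0):
Peg 0: [4, 1]
Peg 1: [5, 3, 2]
Peg 2: []
Peg 3: []

After move 7 (0->2):
Peg 0: [4]
Peg 1: [5, 3, 2]
Peg 2: [1]
Peg 3: []

After move 8 (2->0):
Peg 0: [4, 1]
Peg 1: [5, 3, 2]
Peg 2: []
Peg 3: []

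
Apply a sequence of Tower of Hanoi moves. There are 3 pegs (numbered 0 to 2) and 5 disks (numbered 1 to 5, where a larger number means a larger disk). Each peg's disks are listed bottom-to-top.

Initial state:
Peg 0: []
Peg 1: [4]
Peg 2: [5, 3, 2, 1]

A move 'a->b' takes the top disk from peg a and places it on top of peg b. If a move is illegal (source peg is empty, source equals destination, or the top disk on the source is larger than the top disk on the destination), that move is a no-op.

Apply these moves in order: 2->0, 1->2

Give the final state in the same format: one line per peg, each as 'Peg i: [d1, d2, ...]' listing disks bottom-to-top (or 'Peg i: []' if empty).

Answer: Peg 0: [1]
Peg 1: [4]
Peg 2: [5, 3, 2]

Derivation:
After move 1 (2->0):
Peg 0: [1]
Peg 1: [4]
Peg 2: [5, 3, 2]

After move 2 (1->2):
Peg 0: [1]
Peg 1: [4]
Peg 2: [5, 3, 2]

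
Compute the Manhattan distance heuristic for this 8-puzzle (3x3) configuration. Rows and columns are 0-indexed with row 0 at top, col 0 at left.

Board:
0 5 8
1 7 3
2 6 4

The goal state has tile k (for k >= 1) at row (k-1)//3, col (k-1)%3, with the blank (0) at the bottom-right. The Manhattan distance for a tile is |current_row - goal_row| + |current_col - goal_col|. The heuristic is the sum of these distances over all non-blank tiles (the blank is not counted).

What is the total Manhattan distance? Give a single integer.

Answer: 16

Derivation:
Tile 5: (0,1)->(1,1) = 1
Tile 8: (0,2)->(2,1) = 3
Tile 1: (1,0)->(0,0) = 1
Tile 7: (1,1)->(2,0) = 2
Tile 3: (1,2)->(0,2) = 1
Tile 2: (2,0)->(0,1) = 3
Tile 6: (2,1)->(1,2) = 2
Tile 4: (2,2)->(1,0) = 3
Sum: 1 + 3 + 1 + 2 + 1 + 3 + 2 + 3 = 16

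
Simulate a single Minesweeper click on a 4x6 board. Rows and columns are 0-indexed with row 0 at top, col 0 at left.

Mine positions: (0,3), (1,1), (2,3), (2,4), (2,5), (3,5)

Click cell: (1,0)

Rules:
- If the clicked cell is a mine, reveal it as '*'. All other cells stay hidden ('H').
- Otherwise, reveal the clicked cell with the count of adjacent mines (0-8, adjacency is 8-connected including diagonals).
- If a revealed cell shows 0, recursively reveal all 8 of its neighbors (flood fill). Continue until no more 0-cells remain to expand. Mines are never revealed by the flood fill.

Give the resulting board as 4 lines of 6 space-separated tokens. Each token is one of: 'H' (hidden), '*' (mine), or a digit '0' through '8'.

H H H H H H
1 H H H H H
H H H H H H
H H H H H H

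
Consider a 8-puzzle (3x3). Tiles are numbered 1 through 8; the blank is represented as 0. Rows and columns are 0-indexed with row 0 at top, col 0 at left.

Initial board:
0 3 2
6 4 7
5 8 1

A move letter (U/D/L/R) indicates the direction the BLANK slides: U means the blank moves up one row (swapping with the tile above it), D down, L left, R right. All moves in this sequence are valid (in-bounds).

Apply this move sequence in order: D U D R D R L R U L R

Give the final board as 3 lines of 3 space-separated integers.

Answer: 6 3 2
4 8 0
5 1 7

Derivation:
After move 1 (D):
6 3 2
0 4 7
5 8 1

After move 2 (U):
0 3 2
6 4 7
5 8 1

After move 3 (D):
6 3 2
0 4 7
5 8 1

After move 4 (R):
6 3 2
4 0 7
5 8 1

After move 5 (D):
6 3 2
4 8 7
5 0 1

After move 6 (R):
6 3 2
4 8 7
5 1 0

After move 7 (L):
6 3 2
4 8 7
5 0 1

After move 8 (R):
6 3 2
4 8 7
5 1 0

After move 9 (U):
6 3 2
4 8 0
5 1 7

After move 10 (L):
6 3 2
4 0 8
5 1 7

After move 11 (R):
6 3 2
4 8 0
5 1 7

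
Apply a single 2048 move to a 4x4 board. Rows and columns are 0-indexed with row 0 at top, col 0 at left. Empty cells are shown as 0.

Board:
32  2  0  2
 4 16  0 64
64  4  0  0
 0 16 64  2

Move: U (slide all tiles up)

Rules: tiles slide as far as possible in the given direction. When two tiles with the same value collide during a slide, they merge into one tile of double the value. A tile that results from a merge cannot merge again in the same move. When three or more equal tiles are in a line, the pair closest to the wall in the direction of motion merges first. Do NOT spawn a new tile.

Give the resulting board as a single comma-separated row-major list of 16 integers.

Answer: 32, 2, 64, 2, 4, 16, 0, 64, 64, 4, 0, 2, 0, 16, 0, 0

Derivation:
Slide up:
col 0: [32, 4, 64, 0] -> [32, 4, 64, 0]
col 1: [2, 16, 4, 16] -> [2, 16, 4, 16]
col 2: [0, 0, 0, 64] -> [64, 0, 0, 0]
col 3: [2, 64, 0, 2] -> [2, 64, 2, 0]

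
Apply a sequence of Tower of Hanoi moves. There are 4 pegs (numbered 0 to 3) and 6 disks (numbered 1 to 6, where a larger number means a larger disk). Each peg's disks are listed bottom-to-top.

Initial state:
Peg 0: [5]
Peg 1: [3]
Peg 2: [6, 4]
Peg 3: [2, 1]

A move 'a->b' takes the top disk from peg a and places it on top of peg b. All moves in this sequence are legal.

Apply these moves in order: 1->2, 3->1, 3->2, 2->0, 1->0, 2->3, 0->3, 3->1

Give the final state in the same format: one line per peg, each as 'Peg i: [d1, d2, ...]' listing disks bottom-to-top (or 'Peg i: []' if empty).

After move 1 (1->2):
Peg 0: [5]
Peg 1: []
Peg 2: [6, 4, 3]
Peg 3: [2, 1]

After move 2 (3->1):
Peg 0: [5]
Peg 1: [1]
Peg 2: [6, 4, 3]
Peg 3: [2]

After move 3 (3->2):
Peg 0: [5]
Peg 1: [1]
Peg 2: [6, 4, 3, 2]
Peg 3: []

After move 4 (2->0):
Peg 0: [5, 2]
Peg 1: [1]
Peg 2: [6, 4, 3]
Peg 3: []

After move 5 (1->0):
Peg 0: [5, 2, 1]
Peg 1: []
Peg 2: [6, 4, 3]
Peg 3: []

After move 6 (2->3):
Peg 0: [5, 2, 1]
Peg 1: []
Peg 2: [6, 4]
Peg 3: [3]

After move 7 (0->3):
Peg 0: [5, 2]
Peg 1: []
Peg 2: [6, 4]
Peg 3: [3, 1]

After move 8 (3->1):
Peg 0: [5, 2]
Peg 1: [1]
Peg 2: [6, 4]
Peg 3: [3]

Answer: Peg 0: [5, 2]
Peg 1: [1]
Peg 2: [6, 4]
Peg 3: [3]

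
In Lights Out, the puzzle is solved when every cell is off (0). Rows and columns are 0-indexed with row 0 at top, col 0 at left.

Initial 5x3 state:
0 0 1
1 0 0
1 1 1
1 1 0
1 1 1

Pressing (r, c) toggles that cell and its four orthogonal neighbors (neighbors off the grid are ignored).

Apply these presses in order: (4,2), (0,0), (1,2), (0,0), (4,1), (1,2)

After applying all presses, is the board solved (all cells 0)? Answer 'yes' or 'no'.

Answer: no

Derivation:
After press 1 at (4,2):
0 0 1
1 0 0
1 1 1
1 1 1
1 0 0

After press 2 at (0,0):
1 1 1
0 0 0
1 1 1
1 1 1
1 0 0

After press 3 at (1,2):
1 1 0
0 1 1
1 1 0
1 1 1
1 0 0

After press 4 at (0,0):
0 0 0
1 1 1
1 1 0
1 1 1
1 0 0

After press 5 at (4,1):
0 0 0
1 1 1
1 1 0
1 0 1
0 1 1

After press 6 at (1,2):
0 0 1
1 0 0
1 1 1
1 0 1
0 1 1

Lights still on: 9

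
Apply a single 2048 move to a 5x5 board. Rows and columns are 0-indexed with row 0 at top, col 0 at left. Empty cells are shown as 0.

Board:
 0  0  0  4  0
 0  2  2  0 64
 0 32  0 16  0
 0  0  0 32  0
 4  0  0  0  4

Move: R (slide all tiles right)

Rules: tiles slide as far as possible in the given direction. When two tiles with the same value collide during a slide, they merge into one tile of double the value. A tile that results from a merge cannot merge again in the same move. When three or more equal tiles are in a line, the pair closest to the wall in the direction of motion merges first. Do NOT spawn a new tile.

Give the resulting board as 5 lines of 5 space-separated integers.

Slide right:
row 0: [0, 0, 0, 4, 0] -> [0, 0, 0, 0, 4]
row 1: [0, 2, 2, 0, 64] -> [0, 0, 0, 4, 64]
row 2: [0, 32, 0, 16, 0] -> [0, 0, 0, 32, 16]
row 3: [0, 0, 0, 32, 0] -> [0, 0, 0, 0, 32]
row 4: [4, 0, 0, 0, 4] -> [0, 0, 0, 0, 8]

Answer:  0  0  0  0  4
 0  0  0  4 64
 0  0  0 32 16
 0  0  0  0 32
 0  0  0  0  8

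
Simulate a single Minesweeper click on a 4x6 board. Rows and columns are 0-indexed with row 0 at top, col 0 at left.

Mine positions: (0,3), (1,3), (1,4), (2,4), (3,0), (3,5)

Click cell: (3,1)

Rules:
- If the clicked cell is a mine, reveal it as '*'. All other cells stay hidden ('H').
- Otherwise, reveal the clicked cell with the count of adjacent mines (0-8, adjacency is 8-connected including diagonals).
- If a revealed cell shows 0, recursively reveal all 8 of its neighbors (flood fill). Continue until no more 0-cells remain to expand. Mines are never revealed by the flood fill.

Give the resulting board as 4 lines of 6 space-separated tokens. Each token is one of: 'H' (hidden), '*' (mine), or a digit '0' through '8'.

H H H H H H
H H H H H H
H H H H H H
H 1 H H H H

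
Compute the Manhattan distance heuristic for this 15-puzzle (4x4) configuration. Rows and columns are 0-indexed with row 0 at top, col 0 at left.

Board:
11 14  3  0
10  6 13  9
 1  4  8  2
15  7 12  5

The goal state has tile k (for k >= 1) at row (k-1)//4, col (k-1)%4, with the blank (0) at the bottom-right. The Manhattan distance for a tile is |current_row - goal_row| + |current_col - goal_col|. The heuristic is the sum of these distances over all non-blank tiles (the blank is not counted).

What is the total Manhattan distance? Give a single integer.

Answer: 41

Derivation:
Tile 11: at (0,0), goal (2,2), distance |0-2|+|0-2| = 4
Tile 14: at (0,1), goal (3,1), distance |0-3|+|1-1| = 3
Tile 3: at (0,2), goal (0,2), distance |0-0|+|2-2| = 0
Tile 10: at (1,0), goal (2,1), distance |1-2|+|0-1| = 2
Tile 6: at (1,1), goal (1,1), distance |1-1|+|1-1| = 0
Tile 13: at (1,2), goal (3,0), distance |1-3|+|2-0| = 4
Tile 9: at (1,3), goal (2,0), distance |1-2|+|3-0| = 4
Tile 1: at (2,0), goal (0,0), distance |2-0|+|0-0| = 2
Tile 4: at (2,1), goal (0,3), distance |2-0|+|1-3| = 4
Tile 8: at (2,2), goal (1,3), distance |2-1|+|2-3| = 2
Tile 2: at (2,3), goal (0,1), distance |2-0|+|3-1| = 4
Tile 15: at (3,0), goal (3,2), distance |3-3|+|0-2| = 2
Tile 7: at (3,1), goal (1,2), distance |3-1|+|1-2| = 3
Tile 12: at (3,2), goal (2,3), distance |3-2|+|2-3| = 2
Tile 5: at (3,3), goal (1,0), distance |3-1|+|3-0| = 5
Sum: 4 + 3 + 0 + 2 + 0 + 4 + 4 + 2 + 4 + 2 + 4 + 2 + 3 + 2 + 5 = 41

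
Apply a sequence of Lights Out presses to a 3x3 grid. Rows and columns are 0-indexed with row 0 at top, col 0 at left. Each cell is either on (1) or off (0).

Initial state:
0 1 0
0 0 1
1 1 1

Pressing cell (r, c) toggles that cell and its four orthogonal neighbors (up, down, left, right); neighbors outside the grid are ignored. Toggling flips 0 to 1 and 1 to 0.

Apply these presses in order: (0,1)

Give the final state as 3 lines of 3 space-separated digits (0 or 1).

Answer: 1 0 1
0 1 1
1 1 1

Derivation:
After press 1 at (0,1):
1 0 1
0 1 1
1 1 1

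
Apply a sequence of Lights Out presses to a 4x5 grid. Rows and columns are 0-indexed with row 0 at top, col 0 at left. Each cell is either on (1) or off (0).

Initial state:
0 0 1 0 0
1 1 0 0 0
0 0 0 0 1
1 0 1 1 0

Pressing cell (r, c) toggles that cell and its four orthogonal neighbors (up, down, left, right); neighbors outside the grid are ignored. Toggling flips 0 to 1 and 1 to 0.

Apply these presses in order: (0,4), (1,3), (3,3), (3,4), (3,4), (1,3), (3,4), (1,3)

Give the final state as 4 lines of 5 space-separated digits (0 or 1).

After press 1 at (0,4):
0 0 1 1 1
1 1 0 0 1
0 0 0 0 1
1 0 1 1 0

After press 2 at (1,3):
0 0 1 0 1
1 1 1 1 0
0 0 0 1 1
1 0 1 1 0

After press 3 at (3,3):
0 0 1 0 1
1 1 1 1 0
0 0 0 0 1
1 0 0 0 1

After press 4 at (3,4):
0 0 1 0 1
1 1 1 1 0
0 0 0 0 0
1 0 0 1 0

After press 5 at (3,4):
0 0 1 0 1
1 1 1 1 0
0 0 0 0 1
1 0 0 0 1

After press 6 at (1,3):
0 0 1 1 1
1 1 0 0 1
0 0 0 1 1
1 0 0 0 1

After press 7 at (3,4):
0 0 1 1 1
1 1 0 0 1
0 0 0 1 0
1 0 0 1 0

After press 8 at (1,3):
0 0 1 0 1
1 1 1 1 0
0 0 0 0 0
1 0 0 1 0

Answer: 0 0 1 0 1
1 1 1 1 0
0 0 0 0 0
1 0 0 1 0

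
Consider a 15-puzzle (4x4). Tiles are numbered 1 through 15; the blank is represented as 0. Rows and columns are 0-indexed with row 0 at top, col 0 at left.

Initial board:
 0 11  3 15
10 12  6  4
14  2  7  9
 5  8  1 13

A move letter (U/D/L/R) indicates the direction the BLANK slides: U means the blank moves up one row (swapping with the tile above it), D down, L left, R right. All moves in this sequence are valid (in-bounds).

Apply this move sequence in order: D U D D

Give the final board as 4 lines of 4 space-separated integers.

Answer: 10 11  3 15
14 12  6  4
 0  2  7  9
 5  8  1 13

Derivation:
After move 1 (D):
10 11  3 15
 0 12  6  4
14  2  7  9
 5  8  1 13

After move 2 (U):
 0 11  3 15
10 12  6  4
14  2  7  9
 5  8  1 13

After move 3 (D):
10 11  3 15
 0 12  6  4
14  2  7  9
 5  8  1 13

After move 4 (D):
10 11  3 15
14 12  6  4
 0  2  7  9
 5  8  1 13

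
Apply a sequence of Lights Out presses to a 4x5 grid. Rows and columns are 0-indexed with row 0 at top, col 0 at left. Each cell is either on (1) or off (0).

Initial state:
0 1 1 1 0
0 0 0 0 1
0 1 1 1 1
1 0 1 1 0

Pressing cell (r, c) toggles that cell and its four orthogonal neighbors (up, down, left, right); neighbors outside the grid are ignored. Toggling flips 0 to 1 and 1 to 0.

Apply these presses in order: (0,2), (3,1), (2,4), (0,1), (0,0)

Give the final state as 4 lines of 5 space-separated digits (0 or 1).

Answer: 0 0 1 0 0
1 1 1 0 0
0 0 1 0 0
0 1 0 1 1

Derivation:
After press 1 at (0,2):
0 0 0 0 0
0 0 1 0 1
0 1 1 1 1
1 0 1 1 0

After press 2 at (3,1):
0 0 0 0 0
0 0 1 0 1
0 0 1 1 1
0 1 0 1 0

After press 3 at (2,4):
0 0 0 0 0
0 0 1 0 0
0 0 1 0 0
0 1 0 1 1

After press 4 at (0,1):
1 1 1 0 0
0 1 1 0 0
0 0 1 0 0
0 1 0 1 1

After press 5 at (0,0):
0 0 1 0 0
1 1 1 0 0
0 0 1 0 0
0 1 0 1 1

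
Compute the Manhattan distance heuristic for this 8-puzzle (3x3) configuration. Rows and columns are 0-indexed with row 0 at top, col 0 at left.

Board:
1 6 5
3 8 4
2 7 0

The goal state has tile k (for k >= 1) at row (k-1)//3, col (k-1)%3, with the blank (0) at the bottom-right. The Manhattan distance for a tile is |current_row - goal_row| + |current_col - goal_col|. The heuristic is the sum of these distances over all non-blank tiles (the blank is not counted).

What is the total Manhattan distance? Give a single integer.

Answer: 14

Derivation:
Tile 1: at (0,0), goal (0,0), distance |0-0|+|0-0| = 0
Tile 6: at (0,1), goal (1,2), distance |0-1|+|1-2| = 2
Tile 5: at (0,2), goal (1,1), distance |0-1|+|2-1| = 2
Tile 3: at (1,0), goal (0,2), distance |1-0|+|0-2| = 3
Tile 8: at (1,1), goal (2,1), distance |1-2|+|1-1| = 1
Tile 4: at (1,2), goal (1,0), distance |1-1|+|2-0| = 2
Tile 2: at (2,0), goal (0,1), distance |2-0|+|0-1| = 3
Tile 7: at (2,1), goal (2,0), distance |2-2|+|1-0| = 1
Sum: 0 + 2 + 2 + 3 + 1 + 2 + 3 + 1 = 14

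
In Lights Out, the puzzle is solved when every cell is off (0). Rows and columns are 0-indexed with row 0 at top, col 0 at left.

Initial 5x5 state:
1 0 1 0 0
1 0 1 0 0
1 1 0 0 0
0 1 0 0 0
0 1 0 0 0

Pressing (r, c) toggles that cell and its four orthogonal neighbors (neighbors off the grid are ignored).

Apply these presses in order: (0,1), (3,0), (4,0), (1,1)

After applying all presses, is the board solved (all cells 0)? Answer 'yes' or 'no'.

After press 1 at (0,1):
0 1 0 0 0
1 1 1 0 0
1 1 0 0 0
0 1 0 0 0
0 1 0 0 0

After press 2 at (3,0):
0 1 0 0 0
1 1 1 0 0
0 1 0 0 0
1 0 0 0 0
1 1 0 0 0

After press 3 at (4,0):
0 1 0 0 0
1 1 1 0 0
0 1 0 0 0
0 0 0 0 0
0 0 0 0 0

After press 4 at (1,1):
0 0 0 0 0
0 0 0 0 0
0 0 0 0 0
0 0 0 0 0
0 0 0 0 0

Lights still on: 0

Answer: yes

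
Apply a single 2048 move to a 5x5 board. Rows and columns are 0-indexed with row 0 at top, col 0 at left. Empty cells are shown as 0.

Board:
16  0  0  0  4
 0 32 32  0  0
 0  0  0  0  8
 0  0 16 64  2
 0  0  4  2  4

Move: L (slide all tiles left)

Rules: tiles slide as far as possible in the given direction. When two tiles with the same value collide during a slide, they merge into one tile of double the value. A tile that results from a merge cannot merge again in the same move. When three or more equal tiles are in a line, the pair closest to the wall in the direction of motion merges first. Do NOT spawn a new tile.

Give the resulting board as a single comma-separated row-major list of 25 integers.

Answer: 16, 4, 0, 0, 0, 64, 0, 0, 0, 0, 8, 0, 0, 0, 0, 16, 64, 2, 0, 0, 4, 2, 4, 0, 0

Derivation:
Slide left:
row 0: [16, 0, 0, 0, 4] -> [16, 4, 0, 0, 0]
row 1: [0, 32, 32, 0, 0] -> [64, 0, 0, 0, 0]
row 2: [0, 0, 0, 0, 8] -> [8, 0, 0, 0, 0]
row 3: [0, 0, 16, 64, 2] -> [16, 64, 2, 0, 0]
row 4: [0, 0, 4, 2, 4] -> [4, 2, 4, 0, 0]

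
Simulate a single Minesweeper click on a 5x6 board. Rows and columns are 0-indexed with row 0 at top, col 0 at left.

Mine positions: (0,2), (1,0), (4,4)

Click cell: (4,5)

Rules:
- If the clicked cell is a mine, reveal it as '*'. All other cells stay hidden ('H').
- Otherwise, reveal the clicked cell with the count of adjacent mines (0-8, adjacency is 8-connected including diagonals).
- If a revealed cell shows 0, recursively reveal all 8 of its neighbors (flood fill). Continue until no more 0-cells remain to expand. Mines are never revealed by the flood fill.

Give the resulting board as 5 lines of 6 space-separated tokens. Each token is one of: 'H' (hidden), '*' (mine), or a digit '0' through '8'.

H H H H H H
H H H H H H
H H H H H H
H H H H H H
H H H H H 1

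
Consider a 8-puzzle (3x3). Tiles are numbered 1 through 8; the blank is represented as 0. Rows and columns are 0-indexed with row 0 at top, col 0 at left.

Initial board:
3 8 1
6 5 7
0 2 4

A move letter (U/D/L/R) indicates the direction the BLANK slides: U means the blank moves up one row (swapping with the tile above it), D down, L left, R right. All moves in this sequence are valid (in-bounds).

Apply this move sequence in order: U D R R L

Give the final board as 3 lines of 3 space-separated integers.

After move 1 (U):
3 8 1
0 5 7
6 2 4

After move 2 (D):
3 8 1
6 5 7
0 2 4

After move 3 (R):
3 8 1
6 5 7
2 0 4

After move 4 (R):
3 8 1
6 5 7
2 4 0

After move 5 (L):
3 8 1
6 5 7
2 0 4

Answer: 3 8 1
6 5 7
2 0 4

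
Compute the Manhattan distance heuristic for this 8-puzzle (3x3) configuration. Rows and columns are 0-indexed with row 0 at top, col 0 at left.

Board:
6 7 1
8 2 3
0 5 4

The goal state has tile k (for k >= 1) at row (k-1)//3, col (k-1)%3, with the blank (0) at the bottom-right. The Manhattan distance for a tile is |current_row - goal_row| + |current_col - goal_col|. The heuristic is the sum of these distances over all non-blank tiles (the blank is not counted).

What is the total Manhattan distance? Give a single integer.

Tile 6: at (0,0), goal (1,2), distance |0-1|+|0-2| = 3
Tile 7: at (0,1), goal (2,0), distance |0-2|+|1-0| = 3
Tile 1: at (0,2), goal (0,0), distance |0-0|+|2-0| = 2
Tile 8: at (1,0), goal (2,1), distance |1-2|+|0-1| = 2
Tile 2: at (1,1), goal (0,1), distance |1-0|+|1-1| = 1
Tile 3: at (1,2), goal (0,2), distance |1-0|+|2-2| = 1
Tile 5: at (2,1), goal (1,1), distance |2-1|+|1-1| = 1
Tile 4: at (2,2), goal (1,0), distance |2-1|+|2-0| = 3
Sum: 3 + 3 + 2 + 2 + 1 + 1 + 1 + 3 = 16

Answer: 16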